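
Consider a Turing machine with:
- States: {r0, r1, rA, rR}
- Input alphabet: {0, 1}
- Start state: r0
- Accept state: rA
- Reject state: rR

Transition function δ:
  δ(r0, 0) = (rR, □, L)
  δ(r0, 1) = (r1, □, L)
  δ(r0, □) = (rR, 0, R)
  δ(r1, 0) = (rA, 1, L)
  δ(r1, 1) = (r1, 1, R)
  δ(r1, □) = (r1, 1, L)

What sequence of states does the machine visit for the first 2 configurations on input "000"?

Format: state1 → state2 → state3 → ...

Execution trace:
Initial: [r0]000
Step 1: δ(r0, 0) = (rR, □, L) → [rR]□□00

The machine reaches the reject state rR and halts.

State sequence: r0 → rR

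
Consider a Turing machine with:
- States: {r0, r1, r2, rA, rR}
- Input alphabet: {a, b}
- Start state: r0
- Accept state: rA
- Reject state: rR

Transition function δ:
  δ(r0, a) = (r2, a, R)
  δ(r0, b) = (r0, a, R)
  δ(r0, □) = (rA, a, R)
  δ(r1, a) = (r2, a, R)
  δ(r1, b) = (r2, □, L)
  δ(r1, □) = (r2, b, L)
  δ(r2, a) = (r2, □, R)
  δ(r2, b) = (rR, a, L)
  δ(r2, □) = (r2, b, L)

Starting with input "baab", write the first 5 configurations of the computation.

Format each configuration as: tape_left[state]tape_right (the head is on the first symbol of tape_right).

Transitions applied:
Step 1: δ(r0, b) = (r0, a, R)
Step 2: δ(r0, a) = (r2, a, R)
Step 3: δ(r2, a) = (r2, □, R)
Step 4: δ(r2, b) = (rR, a, L)

The first 5 configurations are:
[r0]baab ⊢ a[r0]aab ⊢ aa[r2]ab ⊢ aa□[r2]b ⊢ aa[rR]□a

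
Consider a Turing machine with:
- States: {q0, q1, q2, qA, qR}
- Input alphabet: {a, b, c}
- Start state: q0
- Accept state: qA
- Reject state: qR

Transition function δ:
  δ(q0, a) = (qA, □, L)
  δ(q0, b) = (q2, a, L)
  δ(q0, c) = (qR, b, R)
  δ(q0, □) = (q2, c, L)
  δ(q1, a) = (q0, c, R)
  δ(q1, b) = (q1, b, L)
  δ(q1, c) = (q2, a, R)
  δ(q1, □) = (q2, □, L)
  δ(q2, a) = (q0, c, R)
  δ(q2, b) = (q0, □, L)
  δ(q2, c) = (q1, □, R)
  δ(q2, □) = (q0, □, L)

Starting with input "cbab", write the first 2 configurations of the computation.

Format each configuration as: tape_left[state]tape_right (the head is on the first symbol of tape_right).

Transitions applied:
Step 1: δ(q0, c) = (qR, b, R)

The first 2 configurations are:
[q0]cbab ⊢ b[qR]bab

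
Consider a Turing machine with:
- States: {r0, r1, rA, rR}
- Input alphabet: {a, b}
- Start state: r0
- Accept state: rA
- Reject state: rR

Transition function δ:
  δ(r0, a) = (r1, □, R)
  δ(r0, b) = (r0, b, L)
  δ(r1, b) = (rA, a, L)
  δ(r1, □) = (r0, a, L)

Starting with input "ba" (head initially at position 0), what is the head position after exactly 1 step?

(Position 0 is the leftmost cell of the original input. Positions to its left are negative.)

Execution trace (head position shown):
Step 0: [r0]ba  (head at position 0)
Step 1: move left → [r0]□ba  (head at position -1)

After 1 step, the head is at position -1.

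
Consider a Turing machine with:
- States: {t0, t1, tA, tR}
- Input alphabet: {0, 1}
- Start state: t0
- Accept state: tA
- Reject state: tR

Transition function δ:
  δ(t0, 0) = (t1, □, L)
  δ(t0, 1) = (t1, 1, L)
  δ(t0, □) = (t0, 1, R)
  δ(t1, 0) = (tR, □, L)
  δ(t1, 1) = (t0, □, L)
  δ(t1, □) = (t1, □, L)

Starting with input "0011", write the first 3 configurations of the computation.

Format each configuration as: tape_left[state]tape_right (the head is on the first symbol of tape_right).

Transitions applied:
Step 1: δ(t0, 0) = (t1, □, L)
Step 2: δ(t1, □) = (t1, □, L)

The first 3 configurations are:
[t0]0011 ⊢ [t1]□□011 ⊢ [t1]□□□011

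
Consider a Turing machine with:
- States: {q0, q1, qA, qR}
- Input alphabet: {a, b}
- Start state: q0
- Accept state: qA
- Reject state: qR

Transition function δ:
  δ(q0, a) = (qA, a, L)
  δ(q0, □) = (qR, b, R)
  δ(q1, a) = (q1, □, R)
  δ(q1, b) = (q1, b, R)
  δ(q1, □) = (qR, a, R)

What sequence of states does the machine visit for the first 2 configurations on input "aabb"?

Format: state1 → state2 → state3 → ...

Execution trace:
Initial: [q0]aabb
Step 1: δ(q0, a) = (qA, a, L) → [qA]□aabb

The machine reaches the accept state qA and halts.

State sequence: q0 → qA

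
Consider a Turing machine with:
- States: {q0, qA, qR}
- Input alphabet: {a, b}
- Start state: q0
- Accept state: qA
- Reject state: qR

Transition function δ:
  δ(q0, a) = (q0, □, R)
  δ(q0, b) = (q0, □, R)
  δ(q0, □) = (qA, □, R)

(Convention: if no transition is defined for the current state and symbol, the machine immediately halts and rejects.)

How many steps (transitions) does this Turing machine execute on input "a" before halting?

Execution trace:
Initial: [q0]a
Step 1: δ(q0, a) = (q0, □, R) → □[q0]□
Step 2: δ(q0, □) = (qA, □, R) → □□[qA]□

The machine reaches the accept state qA and halts.

The machine executed 2 steps before halting.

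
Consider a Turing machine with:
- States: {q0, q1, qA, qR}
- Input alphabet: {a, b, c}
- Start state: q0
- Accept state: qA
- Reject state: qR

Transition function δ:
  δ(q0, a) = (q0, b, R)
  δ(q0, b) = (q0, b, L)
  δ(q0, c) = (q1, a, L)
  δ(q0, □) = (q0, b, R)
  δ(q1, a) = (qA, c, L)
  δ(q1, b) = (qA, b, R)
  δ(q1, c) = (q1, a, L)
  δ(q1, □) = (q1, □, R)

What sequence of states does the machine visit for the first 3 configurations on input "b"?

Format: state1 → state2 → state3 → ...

Execution trace:
Initial: [q0]b
Step 1: δ(q0, b) = (q0, b, L) → [q0]□b
Step 2: δ(q0, □) = (q0, b, R) → b[q0]b

State sequence: q0 → q0 → q0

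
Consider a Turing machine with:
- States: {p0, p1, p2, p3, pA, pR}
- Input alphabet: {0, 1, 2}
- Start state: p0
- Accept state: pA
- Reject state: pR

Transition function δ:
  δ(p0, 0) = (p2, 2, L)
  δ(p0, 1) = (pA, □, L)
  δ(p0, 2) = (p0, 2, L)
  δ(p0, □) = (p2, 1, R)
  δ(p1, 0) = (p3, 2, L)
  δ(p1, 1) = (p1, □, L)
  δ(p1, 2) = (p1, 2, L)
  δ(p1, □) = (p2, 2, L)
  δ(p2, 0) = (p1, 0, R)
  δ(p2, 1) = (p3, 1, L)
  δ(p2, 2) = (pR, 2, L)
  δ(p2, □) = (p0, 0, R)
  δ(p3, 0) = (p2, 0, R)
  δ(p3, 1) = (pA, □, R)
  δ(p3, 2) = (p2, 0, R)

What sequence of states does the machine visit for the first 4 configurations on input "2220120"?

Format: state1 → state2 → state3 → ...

Execution trace:
Initial: [p0]2220120
Step 1: δ(p0, 2) = (p0, 2, L) → [p0]□2220120
Step 2: δ(p0, □) = (p2, 1, R) → 1[p2]2220120
Step 3: δ(p2, 2) = (pR, 2, L) → [pR]12220120

The machine reaches the reject state pR and halts.

State sequence: p0 → p0 → p2 → pR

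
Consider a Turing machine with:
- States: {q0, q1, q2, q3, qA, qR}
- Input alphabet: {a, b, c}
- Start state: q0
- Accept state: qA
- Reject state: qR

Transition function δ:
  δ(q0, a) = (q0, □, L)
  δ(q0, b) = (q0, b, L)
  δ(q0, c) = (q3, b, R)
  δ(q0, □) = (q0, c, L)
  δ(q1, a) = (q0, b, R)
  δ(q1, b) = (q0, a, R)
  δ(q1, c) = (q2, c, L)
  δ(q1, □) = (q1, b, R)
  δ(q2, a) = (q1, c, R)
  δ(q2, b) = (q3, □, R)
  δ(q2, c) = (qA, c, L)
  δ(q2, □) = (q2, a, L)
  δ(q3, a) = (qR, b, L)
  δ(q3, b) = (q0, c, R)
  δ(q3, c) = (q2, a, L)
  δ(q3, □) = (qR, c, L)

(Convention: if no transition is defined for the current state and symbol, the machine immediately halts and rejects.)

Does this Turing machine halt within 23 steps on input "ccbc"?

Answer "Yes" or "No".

Execution trace:
Initial: [q0]ccbc
Step 1: δ(q0, c) = (q3, b, R) → b[q3]cbc
Step 2: δ(q3, c) = (q2, a, L) → [q2]babc
Step 3: δ(q2, b) = (q3, □, R) → □[q3]abc
Step 4: δ(q3, a) = (qR, b, L) → [qR]□bbc

The machine reaches the reject state qR and halts.
The machine halted after 4 steps (within the 23-step bound).

Answer: Yes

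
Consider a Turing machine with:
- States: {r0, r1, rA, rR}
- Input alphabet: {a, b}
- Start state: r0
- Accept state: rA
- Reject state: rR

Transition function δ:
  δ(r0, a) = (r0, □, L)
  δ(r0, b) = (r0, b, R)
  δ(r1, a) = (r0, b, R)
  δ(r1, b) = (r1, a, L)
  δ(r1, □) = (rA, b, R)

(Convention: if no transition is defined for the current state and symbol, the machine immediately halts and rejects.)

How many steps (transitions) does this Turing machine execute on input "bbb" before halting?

Execution trace:
Initial: [r0]bbb
Step 1: δ(r0, b) = (r0, b, R) → b[r0]bb
Step 2: δ(r0, b) = (r0, b, R) → bb[r0]b
Step 3: δ(r0, b) = (r0, b, R) → bbb[r0]□

No transition is defined for δ(r0, □). By convention the machine halts and rejects.

The machine executed 3 steps before halting.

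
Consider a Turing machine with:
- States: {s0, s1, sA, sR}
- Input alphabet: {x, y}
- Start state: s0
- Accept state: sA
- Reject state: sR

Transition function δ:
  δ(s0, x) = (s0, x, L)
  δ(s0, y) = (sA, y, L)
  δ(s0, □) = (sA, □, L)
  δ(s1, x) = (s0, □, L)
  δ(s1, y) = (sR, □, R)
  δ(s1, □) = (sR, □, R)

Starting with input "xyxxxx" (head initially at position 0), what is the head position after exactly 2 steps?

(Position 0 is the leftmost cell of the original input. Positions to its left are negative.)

Execution trace (head position shown):
Step 0: [s0]xyxxxx  (head at position 0)
Step 1: move left → [s0]□xyxxxx  (head at position -1)
Step 2: move left → [sA]□□xyxxxx  (head at position -2)

After 2 steps, the head is at position -2.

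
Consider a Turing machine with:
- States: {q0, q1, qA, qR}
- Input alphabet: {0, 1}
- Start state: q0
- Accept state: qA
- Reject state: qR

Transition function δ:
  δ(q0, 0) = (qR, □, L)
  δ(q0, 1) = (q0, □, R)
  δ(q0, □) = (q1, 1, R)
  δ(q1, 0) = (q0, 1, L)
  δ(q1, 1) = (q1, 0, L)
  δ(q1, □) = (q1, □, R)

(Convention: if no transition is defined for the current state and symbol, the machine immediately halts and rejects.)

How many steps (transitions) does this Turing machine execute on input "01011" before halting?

Execution trace:
Initial: [q0]01011
Step 1: δ(q0, 0) = (qR, □, L) → [qR]□□1011

The machine reaches the reject state qR and halts.

The machine executed 1 step before halting.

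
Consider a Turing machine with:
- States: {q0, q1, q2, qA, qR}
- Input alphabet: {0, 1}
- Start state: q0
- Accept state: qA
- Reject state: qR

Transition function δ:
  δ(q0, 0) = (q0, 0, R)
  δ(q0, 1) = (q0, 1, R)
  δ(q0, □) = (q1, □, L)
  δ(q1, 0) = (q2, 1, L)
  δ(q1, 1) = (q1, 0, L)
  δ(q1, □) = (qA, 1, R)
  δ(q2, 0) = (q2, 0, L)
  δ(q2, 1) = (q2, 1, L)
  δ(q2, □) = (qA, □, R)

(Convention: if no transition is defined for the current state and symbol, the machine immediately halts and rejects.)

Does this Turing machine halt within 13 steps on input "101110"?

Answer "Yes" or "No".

Execution trace:
Initial: [q0]101110
Step 1: δ(q0, 1) = (q0, 1, R) → 1[q0]01110
Step 2: δ(q0, 0) = (q0, 0, R) → 10[q0]1110
Step 3: δ(q0, 1) = (q0, 1, R) → 101[q0]110
Step 4: δ(q0, 1) = (q0, 1, R) → 1011[q0]10
Step 5: δ(q0, 1) = (q0, 1, R) → 10111[q0]0
Step 6: δ(q0, 0) = (q0, 0, R) → 101110[q0]□
Step 7: δ(q0, □) = (q1, □, L) → 10111[q1]0□
Step 8: δ(q1, 0) = (q2, 1, L) → 1011[q2]11□
Step 9: δ(q2, 1) = (q2, 1, L) → 101[q2]111□
Step 10: δ(q2, 1) = (q2, 1, L) → 10[q2]1111□
Step 11: δ(q2, 1) = (q2, 1, L) → 1[q2]01111□
Step 12: δ(q2, 0) = (q2, 0, L) → [q2]101111□
Step 13: δ(q2, 1) = (q2, 1, L) → [q2]□101111□

The machine has not reached a halting state after 13 steps.
The machine did not halt within the 13-step bound.

Answer: No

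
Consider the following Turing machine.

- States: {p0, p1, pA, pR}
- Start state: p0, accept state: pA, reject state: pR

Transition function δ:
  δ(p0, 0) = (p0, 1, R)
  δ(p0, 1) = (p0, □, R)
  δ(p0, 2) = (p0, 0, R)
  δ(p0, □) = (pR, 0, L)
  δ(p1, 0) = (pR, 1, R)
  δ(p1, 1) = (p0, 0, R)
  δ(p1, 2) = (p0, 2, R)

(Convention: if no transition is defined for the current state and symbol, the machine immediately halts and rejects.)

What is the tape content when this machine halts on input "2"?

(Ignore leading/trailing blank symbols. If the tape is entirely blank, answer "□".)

Execution trace:
Initial: [p0]2
Step 1: δ(p0, 2) = (p0, 0, R) → 0[p0]□
Step 2: δ(p0, □) = (pR, 0, L) → [pR]00

The machine reaches the reject state pR and halts.

Final tape (ignoring leading/trailing blanks): 00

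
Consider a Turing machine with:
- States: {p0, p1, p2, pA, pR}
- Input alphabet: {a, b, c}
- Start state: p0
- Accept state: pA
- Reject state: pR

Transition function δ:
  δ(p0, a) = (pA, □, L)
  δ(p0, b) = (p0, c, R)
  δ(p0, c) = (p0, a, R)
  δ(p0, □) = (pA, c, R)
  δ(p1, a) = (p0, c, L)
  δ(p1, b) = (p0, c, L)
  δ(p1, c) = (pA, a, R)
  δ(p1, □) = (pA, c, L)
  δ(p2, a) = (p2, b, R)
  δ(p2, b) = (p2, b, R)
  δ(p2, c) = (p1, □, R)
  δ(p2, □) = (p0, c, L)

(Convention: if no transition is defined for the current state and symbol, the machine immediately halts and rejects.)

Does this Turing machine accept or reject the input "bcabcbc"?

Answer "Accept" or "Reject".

Execution trace:
Initial: [p0]bcabcbc
Step 1: δ(p0, b) = (p0, c, R) → c[p0]cabcbc
Step 2: δ(p0, c) = (p0, a, R) → ca[p0]abcbc
Step 3: δ(p0, a) = (pA, □, L) → c[pA]a□bcbc

The machine reaches the accept state pA and halts.

Answer: Accept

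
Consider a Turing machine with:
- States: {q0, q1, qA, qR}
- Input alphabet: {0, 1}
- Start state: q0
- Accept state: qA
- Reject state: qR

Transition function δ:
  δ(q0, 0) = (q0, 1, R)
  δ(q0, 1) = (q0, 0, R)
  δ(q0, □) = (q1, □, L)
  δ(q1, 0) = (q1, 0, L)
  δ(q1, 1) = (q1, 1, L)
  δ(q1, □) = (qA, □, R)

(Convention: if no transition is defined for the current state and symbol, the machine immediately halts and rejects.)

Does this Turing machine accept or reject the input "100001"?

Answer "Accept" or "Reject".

Execution trace:
Initial: [q0]100001
Step 1: δ(q0, 1) = (q0, 0, R) → 0[q0]00001
Step 2: δ(q0, 0) = (q0, 1, R) → 01[q0]0001
Step 3: δ(q0, 0) = (q0, 1, R) → 011[q0]001
Step 4: δ(q0, 0) = (q0, 1, R) → 0111[q0]01
Step 5: δ(q0, 0) = (q0, 1, R) → 01111[q0]1
Step 6: δ(q0, 1) = (q0, 0, R) → 011110[q0]□
Step 7: δ(q0, □) = (q1, □, L) → 01111[q1]0□
Step 8: δ(q1, 0) = (q1, 0, L) → 0111[q1]10□
Step 9: δ(q1, 1) = (q1, 1, L) → 011[q1]110□
Step 10: δ(q1, 1) = (q1, 1, L) → 01[q1]1110□
Step 11: δ(q1, 1) = (q1, 1, L) → 0[q1]11110□
Step 12: δ(q1, 1) = (q1, 1, L) → [q1]011110□
Step 13: δ(q1, 0) = (q1, 0, L) → [q1]□011110□
Step 14: δ(q1, □) = (qA, □, R) → □[qA]011110□

The machine reaches the accept state qA and halts.

Answer: Accept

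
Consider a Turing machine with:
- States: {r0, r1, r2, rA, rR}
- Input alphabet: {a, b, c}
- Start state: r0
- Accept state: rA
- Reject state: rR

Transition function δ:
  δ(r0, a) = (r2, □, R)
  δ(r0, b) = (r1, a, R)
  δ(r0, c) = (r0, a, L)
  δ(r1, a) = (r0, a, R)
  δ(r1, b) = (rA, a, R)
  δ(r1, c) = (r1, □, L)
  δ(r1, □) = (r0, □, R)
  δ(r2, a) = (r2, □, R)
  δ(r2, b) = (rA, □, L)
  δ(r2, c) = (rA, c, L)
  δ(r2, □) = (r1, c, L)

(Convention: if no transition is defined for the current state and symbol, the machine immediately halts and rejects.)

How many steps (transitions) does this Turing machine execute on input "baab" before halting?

Execution trace:
Initial: [r0]baab
Step 1: δ(r0, b) = (r1, a, R) → a[r1]aab
Step 2: δ(r1, a) = (r0, a, R) → aa[r0]ab
Step 3: δ(r0, a) = (r2, □, R) → aa□[r2]b
Step 4: δ(r2, b) = (rA, □, L) → aa[rA]□□

The machine reaches the accept state rA and halts.

The machine executed 4 steps before halting.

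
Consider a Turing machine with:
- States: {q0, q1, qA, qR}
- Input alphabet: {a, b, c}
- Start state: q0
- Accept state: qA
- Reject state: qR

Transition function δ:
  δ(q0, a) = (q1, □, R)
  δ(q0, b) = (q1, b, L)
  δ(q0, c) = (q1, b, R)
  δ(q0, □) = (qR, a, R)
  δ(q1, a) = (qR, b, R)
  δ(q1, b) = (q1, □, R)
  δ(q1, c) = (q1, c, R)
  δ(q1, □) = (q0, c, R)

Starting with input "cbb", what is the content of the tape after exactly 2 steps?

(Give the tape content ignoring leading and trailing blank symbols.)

Execution trace:
Initial: [q0]cbb
Step 1: δ(q0, c) = (q1, b, R) → b[q1]bb
Step 2: δ(q1, b) = (q1, □, R) → b□[q1]b

After 2 steps, the tape (ignoring leading/trailing blanks) is: b□b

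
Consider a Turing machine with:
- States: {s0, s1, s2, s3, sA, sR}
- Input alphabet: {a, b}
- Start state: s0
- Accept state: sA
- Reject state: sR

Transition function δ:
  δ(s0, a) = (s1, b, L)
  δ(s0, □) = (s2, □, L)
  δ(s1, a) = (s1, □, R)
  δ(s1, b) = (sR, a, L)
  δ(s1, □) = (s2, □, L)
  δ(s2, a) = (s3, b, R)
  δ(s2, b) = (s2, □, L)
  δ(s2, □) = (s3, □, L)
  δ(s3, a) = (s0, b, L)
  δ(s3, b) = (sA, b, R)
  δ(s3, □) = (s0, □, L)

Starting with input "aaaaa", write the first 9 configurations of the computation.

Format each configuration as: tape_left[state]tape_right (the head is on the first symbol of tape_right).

Transitions applied:
Step 1: δ(s0, a) = (s1, b, L)
Step 2: δ(s1, □) = (s2, □, L)
Step 3: δ(s2, □) = (s3, □, L)
Step 4: δ(s3, □) = (s0, □, L)
Step 5: δ(s0, □) = (s2, □, L)
Step 6: δ(s2, □) = (s3, □, L)
Step 7: δ(s3, □) = (s0, □, L)
Step 8: δ(s0, □) = (s2, □, L)

The first 9 configurations are:
[s0]aaaaa ⊢ [s1]□baaaa ⊢ [s2]□□baaaa ⊢ [s3]□□□baaaa ⊢ [s0]□□□□baaaa ⊢ [s2]□□□□□baaaa ⊢ [s3]□□□□□□baaaa ⊢ [s0]□□□□□□□baaaa ⊢ [s2]□□□□□□□□baaaa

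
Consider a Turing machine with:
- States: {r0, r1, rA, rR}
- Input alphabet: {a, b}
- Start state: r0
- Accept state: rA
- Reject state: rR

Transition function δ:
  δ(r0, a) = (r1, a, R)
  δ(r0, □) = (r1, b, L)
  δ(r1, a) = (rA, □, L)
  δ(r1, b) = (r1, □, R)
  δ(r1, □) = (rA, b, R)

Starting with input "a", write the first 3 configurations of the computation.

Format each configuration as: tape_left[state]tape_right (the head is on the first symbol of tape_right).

Transitions applied:
Step 1: δ(r0, a) = (r1, a, R)
Step 2: δ(r1, □) = (rA, b, R)

The first 3 configurations are:
[r0]a ⊢ a[r1]□ ⊢ ab[rA]□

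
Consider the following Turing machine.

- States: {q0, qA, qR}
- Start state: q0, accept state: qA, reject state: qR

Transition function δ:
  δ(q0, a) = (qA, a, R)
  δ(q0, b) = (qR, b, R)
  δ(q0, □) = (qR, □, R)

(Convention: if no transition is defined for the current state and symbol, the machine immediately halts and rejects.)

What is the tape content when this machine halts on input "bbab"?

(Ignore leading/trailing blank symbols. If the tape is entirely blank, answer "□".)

Execution trace:
Initial: [q0]bbab
Step 1: δ(q0, b) = (qR, b, R) → b[qR]bab

The machine reaches the reject state qR and halts.

Final tape (ignoring leading/trailing blanks): bbab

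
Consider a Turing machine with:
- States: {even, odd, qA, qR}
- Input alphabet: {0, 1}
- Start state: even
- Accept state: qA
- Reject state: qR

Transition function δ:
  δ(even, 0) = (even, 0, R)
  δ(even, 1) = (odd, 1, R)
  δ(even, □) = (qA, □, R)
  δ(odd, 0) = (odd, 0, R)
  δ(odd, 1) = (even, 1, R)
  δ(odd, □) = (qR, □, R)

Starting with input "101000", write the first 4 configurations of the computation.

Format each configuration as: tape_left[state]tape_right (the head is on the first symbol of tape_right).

Transitions applied:
Step 1: δ(even, 1) = (odd, 1, R)
Step 2: δ(odd, 0) = (odd, 0, R)
Step 3: δ(odd, 1) = (even, 1, R)

The first 4 configurations are:
[even]101000 ⊢ 1[odd]01000 ⊢ 10[odd]1000 ⊢ 101[even]000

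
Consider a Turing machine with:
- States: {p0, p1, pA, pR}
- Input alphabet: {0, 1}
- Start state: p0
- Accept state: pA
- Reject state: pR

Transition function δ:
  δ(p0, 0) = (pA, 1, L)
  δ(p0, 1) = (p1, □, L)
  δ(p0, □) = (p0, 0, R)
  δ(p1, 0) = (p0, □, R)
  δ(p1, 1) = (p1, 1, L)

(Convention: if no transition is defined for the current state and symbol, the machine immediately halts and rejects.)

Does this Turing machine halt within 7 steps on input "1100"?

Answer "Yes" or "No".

Execution trace:
Initial: [p0]1100
Step 1: δ(p0, 1) = (p1, □, L) → [p1]□□100

No transition is defined for δ(p1, □). By convention the machine halts and rejects.
The machine halted after 1 step (within the 7-step bound).

Answer: Yes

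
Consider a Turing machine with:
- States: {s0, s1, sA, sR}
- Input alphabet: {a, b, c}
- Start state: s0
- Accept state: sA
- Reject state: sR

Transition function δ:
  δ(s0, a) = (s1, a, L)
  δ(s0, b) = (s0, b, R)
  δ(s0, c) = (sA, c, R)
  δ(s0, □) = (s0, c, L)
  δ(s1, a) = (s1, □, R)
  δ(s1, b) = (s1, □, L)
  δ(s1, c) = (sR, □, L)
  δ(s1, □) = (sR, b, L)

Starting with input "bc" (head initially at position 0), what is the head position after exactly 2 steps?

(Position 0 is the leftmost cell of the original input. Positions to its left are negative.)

Execution trace (head position shown):
Step 0: [s0]bc  (head at position 0)
Step 1: move right → b[s0]c  (head at position 1)
Step 2: move right → bc[sA]□  (head at position 2)

After 2 steps, the head is at position 2.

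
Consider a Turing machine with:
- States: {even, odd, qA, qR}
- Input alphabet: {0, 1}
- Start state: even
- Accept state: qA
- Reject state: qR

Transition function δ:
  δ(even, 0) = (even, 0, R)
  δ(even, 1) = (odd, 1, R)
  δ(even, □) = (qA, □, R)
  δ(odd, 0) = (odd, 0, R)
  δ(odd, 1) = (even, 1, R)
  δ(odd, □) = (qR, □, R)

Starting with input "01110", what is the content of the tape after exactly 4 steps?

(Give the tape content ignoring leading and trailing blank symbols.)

Execution trace:
Initial: [even]01110
Step 1: δ(even, 0) = (even, 0, R) → 0[even]1110
Step 2: δ(even, 1) = (odd, 1, R) → 01[odd]110
Step 3: δ(odd, 1) = (even, 1, R) → 011[even]10
Step 4: δ(even, 1) = (odd, 1, R) → 0111[odd]0

After 4 steps, the tape (ignoring leading/trailing blanks) is: 01110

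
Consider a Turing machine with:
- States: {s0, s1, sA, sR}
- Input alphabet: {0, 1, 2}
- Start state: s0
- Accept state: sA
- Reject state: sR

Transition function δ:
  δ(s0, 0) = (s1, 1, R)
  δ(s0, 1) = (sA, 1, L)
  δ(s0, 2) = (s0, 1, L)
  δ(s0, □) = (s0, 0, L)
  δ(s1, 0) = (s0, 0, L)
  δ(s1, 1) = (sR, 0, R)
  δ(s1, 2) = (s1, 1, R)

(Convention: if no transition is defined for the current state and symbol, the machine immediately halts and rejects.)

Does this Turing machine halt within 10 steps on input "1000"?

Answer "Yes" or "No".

Execution trace:
Initial: [s0]1000
Step 1: δ(s0, 1) = (sA, 1, L) → [sA]□1000

The machine reaches the accept state sA and halts.
The machine halted after 1 step (within the 10-step bound).

Answer: Yes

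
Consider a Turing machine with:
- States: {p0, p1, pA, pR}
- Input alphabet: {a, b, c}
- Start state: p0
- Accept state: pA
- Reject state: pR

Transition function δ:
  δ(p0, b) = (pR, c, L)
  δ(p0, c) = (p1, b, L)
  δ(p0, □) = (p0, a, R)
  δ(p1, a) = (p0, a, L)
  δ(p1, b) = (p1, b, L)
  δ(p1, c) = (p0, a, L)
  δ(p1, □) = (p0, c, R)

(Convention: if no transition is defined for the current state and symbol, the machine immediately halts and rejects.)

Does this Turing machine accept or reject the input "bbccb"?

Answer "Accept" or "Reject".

Execution trace:
Initial: [p0]bbccb
Step 1: δ(p0, b) = (pR, c, L) → [pR]□cbccb

The machine reaches the reject state pR and halts.

Answer: Reject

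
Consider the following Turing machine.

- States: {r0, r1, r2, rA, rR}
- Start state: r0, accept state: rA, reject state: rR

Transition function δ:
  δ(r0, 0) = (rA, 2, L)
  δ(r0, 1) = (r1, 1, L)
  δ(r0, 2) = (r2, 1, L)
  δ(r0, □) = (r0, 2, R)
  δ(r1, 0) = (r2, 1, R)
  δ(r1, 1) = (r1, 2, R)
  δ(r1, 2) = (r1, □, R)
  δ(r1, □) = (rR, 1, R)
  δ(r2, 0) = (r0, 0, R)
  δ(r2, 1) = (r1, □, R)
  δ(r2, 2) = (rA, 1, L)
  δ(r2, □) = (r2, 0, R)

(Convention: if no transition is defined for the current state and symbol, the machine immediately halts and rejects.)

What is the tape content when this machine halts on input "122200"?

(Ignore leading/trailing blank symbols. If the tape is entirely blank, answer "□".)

Execution trace:
Initial: [r0]122200
Step 1: δ(r0, 1) = (r1, 1, L) → [r1]□122200
Step 2: δ(r1, □) = (rR, 1, R) → 1[rR]122200

The machine reaches the reject state rR and halts.

Final tape (ignoring leading/trailing blanks): 1122200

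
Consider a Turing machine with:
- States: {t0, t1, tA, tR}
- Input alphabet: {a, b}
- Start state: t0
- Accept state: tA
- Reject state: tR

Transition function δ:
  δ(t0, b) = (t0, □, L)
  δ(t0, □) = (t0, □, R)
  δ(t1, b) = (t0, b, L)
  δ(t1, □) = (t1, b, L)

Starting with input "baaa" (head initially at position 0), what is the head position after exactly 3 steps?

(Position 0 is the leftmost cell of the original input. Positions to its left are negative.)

Execution trace (head position shown):
Step 0: [t0]baaa  (head at position 0)
Step 1: move left → [t0]□□aaa  (head at position -1)
Step 2: move right → □[t0]□aaa  (head at position 0)
Step 3: move right → □□[t0]aaa  (head at position 1)

After 3 steps, the head is at position 1.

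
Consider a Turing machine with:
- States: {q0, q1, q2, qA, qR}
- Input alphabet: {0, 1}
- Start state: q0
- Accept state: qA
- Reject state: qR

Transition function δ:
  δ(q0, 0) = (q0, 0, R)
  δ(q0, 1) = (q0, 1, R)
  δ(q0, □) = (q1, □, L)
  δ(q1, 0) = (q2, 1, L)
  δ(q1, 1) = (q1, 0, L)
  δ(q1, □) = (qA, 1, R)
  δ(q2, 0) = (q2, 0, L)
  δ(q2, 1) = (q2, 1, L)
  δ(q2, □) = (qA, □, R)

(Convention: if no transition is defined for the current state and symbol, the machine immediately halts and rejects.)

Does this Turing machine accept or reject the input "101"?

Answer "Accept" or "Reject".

Execution trace:
Initial: [q0]101
Step 1: δ(q0, 1) = (q0, 1, R) → 1[q0]01
Step 2: δ(q0, 0) = (q0, 0, R) → 10[q0]1
Step 3: δ(q0, 1) = (q0, 1, R) → 101[q0]□
Step 4: δ(q0, □) = (q1, □, L) → 10[q1]1□
Step 5: δ(q1, 1) = (q1, 0, L) → 1[q1]00□
Step 6: δ(q1, 0) = (q2, 1, L) → [q2]110□
Step 7: δ(q2, 1) = (q2, 1, L) → [q2]□110□
Step 8: δ(q2, □) = (qA, □, R) → □[qA]110□

The machine reaches the accept state qA and halts.

Answer: Accept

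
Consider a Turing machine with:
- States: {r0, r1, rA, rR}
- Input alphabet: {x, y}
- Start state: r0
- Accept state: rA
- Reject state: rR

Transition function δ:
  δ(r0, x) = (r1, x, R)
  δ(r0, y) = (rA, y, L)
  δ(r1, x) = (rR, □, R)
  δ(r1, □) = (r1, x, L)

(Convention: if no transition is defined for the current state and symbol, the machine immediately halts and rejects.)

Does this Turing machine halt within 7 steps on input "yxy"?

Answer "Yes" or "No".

Execution trace:
Initial: [r0]yxy
Step 1: δ(r0, y) = (rA, y, L) → [rA]□yxy

The machine reaches the accept state rA and halts.
The machine halted after 1 step (within the 7-step bound).

Answer: Yes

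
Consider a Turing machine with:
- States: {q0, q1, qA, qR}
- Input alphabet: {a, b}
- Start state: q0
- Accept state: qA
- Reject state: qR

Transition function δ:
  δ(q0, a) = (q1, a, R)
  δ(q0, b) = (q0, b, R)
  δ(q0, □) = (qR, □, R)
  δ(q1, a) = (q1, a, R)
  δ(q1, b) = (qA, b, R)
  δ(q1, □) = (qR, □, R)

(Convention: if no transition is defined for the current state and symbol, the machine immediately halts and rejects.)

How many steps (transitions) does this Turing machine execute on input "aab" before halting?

Execution trace:
Initial: [q0]aab
Step 1: δ(q0, a) = (q1, a, R) → a[q1]ab
Step 2: δ(q1, a) = (q1, a, R) → aa[q1]b
Step 3: δ(q1, b) = (qA, b, R) → aab[qA]□

The machine reaches the accept state qA and halts.

The machine executed 3 steps before halting.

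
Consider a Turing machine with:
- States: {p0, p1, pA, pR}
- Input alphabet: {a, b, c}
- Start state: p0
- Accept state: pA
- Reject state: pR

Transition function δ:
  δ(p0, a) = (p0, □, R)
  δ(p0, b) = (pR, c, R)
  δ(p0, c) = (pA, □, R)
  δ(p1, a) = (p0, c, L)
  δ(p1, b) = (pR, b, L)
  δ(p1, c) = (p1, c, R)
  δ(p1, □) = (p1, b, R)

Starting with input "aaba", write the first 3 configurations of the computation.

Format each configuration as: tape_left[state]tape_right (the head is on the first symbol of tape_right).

Transitions applied:
Step 1: δ(p0, a) = (p0, □, R)
Step 2: δ(p0, a) = (p0, □, R)

The first 3 configurations are:
[p0]aaba ⊢ □[p0]aba ⊢ □□[p0]ba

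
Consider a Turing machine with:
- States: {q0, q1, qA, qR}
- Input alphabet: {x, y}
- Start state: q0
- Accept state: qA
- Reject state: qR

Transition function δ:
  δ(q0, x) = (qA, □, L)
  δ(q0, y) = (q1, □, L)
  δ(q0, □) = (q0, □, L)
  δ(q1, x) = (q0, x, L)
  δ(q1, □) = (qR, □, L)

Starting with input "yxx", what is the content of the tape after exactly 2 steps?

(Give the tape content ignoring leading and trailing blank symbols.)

Execution trace:
Initial: [q0]yxx
Step 1: δ(q0, y) = (q1, □, L) → [q1]□□xx
Step 2: δ(q1, □) = (qR, □, L) → [qR]□□□xx

The machine reaches the reject state qR and halts.

After 2 steps, the tape (ignoring leading/trailing blanks) is: xx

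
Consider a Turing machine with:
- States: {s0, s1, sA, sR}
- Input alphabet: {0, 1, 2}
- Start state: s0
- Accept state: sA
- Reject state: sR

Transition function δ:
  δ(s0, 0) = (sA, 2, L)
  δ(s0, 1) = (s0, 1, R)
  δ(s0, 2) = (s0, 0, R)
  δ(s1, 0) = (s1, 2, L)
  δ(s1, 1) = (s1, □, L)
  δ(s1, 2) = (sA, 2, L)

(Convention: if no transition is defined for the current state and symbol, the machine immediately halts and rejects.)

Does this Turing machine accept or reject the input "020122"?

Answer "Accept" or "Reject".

Execution trace:
Initial: [s0]020122
Step 1: δ(s0, 0) = (sA, 2, L) → [sA]□220122

The machine reaches the accept state sA and halts.

Answer: Accept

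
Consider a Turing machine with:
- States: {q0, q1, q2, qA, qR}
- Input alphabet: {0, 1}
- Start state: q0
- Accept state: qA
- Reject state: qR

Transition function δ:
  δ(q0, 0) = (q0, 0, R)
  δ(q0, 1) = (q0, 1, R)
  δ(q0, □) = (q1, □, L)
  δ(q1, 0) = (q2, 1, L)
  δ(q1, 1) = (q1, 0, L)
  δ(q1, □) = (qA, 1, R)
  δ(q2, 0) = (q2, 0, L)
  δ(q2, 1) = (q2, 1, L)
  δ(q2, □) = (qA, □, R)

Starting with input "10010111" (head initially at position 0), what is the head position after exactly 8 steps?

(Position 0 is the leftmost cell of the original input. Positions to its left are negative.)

Execution trace (head position shown):
Step 0: [q0]10010111  (head at position 0)
Step 1: move right → 1[q0]0010111  (head at position 1)
Step 2: move right → 10[q0]010111  (head at position 2)
Step 3: move right → 100[q0]10111  (head at position 3)
Step 4: move right → 1001[q0]0111  (head at position 4)
Step 5: move right → 10010[q0]111  (head at position 5)
Step 6: move right → 100101[q0]11  (head at position 6)
Step 7: move right → 1001011[q0]1  (head at position 7)
Step 8: move right → 10010111[q0]□  (head at position 8)

After 8 steps, the head is at position 8.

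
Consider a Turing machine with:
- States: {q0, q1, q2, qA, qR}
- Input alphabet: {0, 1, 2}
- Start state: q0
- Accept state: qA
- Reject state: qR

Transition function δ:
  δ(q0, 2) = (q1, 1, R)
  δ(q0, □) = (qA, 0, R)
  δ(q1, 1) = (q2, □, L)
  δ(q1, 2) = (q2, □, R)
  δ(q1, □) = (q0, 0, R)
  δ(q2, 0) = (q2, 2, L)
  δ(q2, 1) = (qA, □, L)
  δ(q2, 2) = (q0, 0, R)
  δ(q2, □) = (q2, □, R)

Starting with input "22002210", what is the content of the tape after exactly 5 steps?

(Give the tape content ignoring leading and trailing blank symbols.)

Execution trace:
Initial: [q0]22002210
Step 1: δ(q0, 2) = (q1, 1, R) → 1[q1]2002210
Step 2: δ(q1, 2) = (q2, □, R) → 1□[q2]002210
Step 3: δ(q2, 0) = (q2, 2, L) → 1[q2]□202210
Step 4: δ(q2, □) = (q2, □, R) → 1□[q2]202210
Step 5: δ(q2, 2) = (q0, 0, R) → 1□0[q0]02210

No transition is defined for δ(q0, 0). By convention the machine halts and rejects.

After 5 steps, the tape (ignoring leading/trailing blanks) is: 1□002210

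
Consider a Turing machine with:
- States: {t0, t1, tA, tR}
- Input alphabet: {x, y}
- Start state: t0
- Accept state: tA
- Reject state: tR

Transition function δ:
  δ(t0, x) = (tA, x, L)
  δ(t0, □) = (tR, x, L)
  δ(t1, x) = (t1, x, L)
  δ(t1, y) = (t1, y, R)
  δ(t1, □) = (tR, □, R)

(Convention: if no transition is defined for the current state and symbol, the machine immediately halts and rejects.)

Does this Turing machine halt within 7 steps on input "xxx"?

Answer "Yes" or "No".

Execution trace:
Initial: [t0]xxx
Step 1: δ(t0, x) = (tA, x, L) → [tA]□xxx

The machine reaches the accept state tA and halts.
The machine halted after 1 step (within the 7-step bound).

Answer: Yes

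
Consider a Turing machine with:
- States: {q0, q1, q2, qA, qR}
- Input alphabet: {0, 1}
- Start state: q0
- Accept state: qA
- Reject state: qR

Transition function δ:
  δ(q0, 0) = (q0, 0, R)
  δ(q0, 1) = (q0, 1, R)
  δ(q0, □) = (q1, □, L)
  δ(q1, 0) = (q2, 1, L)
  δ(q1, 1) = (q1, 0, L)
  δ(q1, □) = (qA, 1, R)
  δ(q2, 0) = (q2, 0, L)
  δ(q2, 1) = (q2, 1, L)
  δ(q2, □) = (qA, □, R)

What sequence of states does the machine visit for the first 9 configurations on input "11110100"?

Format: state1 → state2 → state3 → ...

Execution trace:
Initial: [q0]11110100
Step 1: δ(q0, 1) = (q0, 1, R) → 1[q0]1110100
Step 2: δ(q0, 1) = (q0, 1, R) → 11[q0]110100
Step 3: δ(q0, 1) = (q0, 1, R) → 111[q0]10100
Step 4: δ(q0, 1) = (q0, 1, R) → 1111[q0]0100
Step 5: δ(q0, 0) = (q0, 0, R) → 11110[q0]100
Step 6: δ(q0, 1) = (q0, 1, R) → 111101[q0]00
Step 7: δ(q0, 0) = (q0, 0, R) → 1111010[q0]0
Step 8: δ(q0, 0) = (q0, 0, R) → 11110100[q0]□

State sequence: q0 → q0 → q0 → q0 → q0 → q0 → q0 → q0 → q0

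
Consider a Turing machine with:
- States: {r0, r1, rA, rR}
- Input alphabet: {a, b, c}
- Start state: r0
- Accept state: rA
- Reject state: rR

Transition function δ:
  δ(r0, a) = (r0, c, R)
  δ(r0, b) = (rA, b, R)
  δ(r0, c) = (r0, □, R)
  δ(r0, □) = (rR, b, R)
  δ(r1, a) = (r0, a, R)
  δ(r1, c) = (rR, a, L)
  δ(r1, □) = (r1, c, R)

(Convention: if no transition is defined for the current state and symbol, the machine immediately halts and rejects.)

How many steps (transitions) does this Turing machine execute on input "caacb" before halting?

Execution trace:
Initial: [r0]caacb
Step 1: δ(r0, c) = (r0, □, R) → □[r0]aacb
Step 2: δ(r0, a) = (r0, c, R) → □c[r0]acb
Step 3: δ(r0, a) = (r0, c, R) → □cc[r0]cb
Step 4: δ(r0, c) = (r0, □, R) → □cc□[r0]b
Step 5: δ(r0, b) = (rA, b, R) → □cc□b[rA]□

The machine reaches the accept state rA and halts.

The machine executed 5 steps before halting.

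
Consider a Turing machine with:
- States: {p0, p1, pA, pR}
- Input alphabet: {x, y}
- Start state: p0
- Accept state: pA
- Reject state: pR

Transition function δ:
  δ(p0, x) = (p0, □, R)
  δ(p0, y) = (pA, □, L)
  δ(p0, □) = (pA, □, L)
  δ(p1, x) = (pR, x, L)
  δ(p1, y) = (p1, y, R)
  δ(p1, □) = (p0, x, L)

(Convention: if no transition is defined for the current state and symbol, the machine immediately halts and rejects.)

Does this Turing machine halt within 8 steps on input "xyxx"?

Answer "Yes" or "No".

Execution trace:
Initial: [p0]xyxx
Step 1: δ(p0, x) = (p0, □, R) → □[p0]yxx
Step 2: δ(p0, y) = (pA, □, L) → [pA]□□xx

The machine reaches the accept state pA and halts.
The machine halted after 2 steps (within the 8-step bound).

Answer: Yes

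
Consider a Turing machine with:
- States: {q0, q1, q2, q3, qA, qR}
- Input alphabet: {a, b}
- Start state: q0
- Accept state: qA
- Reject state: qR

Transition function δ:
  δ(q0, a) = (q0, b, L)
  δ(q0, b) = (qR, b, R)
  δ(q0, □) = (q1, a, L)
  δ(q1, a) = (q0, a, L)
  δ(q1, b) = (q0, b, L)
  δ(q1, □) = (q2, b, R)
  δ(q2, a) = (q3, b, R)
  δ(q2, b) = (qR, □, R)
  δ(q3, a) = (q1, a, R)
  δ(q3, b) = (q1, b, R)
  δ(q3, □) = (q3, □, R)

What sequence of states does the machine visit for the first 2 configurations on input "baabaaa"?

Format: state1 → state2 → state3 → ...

Execution trace:
Initial: [q0]baabaaa
Step 1: δ(q0, b) = (qR, b, R) → b[qR]aabaaa

The machine reaches the reject state qR and halts.

State sequence: q0 → qR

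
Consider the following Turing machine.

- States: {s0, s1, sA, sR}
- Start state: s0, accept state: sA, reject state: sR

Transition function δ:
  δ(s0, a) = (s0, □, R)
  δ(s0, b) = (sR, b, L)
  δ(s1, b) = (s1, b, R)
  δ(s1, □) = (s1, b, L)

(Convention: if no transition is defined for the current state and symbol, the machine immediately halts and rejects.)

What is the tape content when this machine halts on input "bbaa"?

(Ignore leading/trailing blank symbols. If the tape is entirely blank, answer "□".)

Execution trace:
Initial: [s0]bbaa
Step 1: δ(s0, b) = (sR, b, L) → [sR]□bbaa

The machine reaches the reject state sR and halts.

Final tape (ignoring leading/trailing blanks): bbaa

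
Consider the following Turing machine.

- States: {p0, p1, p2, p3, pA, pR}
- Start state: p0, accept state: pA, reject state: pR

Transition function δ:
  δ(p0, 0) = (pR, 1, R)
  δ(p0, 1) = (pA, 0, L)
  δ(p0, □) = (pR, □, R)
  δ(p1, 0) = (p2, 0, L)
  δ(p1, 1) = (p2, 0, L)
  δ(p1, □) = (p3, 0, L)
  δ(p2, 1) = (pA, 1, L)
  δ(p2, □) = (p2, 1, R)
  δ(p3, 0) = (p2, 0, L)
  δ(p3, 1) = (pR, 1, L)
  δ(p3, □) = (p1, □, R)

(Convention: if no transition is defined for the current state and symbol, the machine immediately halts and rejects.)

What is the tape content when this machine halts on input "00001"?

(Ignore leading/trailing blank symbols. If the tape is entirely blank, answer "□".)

Execution trace:
Initial: [p0]00001
Step 1: δ(p0, 0) = (pR, 1, R) → 1[pR]0001

The machine reaches the reject state pR and halts.

Final tape (ignoring leading/trailing blanks): 10001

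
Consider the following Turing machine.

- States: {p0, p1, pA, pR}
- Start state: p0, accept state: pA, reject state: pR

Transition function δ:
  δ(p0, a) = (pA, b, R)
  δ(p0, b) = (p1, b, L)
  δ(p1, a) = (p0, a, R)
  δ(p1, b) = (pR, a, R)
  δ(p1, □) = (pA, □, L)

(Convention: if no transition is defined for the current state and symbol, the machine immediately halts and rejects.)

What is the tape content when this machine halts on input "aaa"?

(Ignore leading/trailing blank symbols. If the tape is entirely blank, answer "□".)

Execution trace:
Initial: [p0]aaa
Step 1: δ(p0, a) = (pA, b, R) → b[pA]aa

The machine reaches the accept state pA and halts.

Final tape (ignoring leading/trailing blanks): baa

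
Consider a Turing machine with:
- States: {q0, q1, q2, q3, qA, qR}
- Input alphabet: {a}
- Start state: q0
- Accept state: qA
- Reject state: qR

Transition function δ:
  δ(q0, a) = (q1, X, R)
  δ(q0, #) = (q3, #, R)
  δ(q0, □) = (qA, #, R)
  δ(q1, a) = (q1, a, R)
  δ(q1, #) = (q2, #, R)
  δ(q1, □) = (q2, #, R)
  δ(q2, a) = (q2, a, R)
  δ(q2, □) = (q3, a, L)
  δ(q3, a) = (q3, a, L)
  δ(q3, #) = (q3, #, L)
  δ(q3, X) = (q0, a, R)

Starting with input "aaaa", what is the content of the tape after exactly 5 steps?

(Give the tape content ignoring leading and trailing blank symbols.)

Execution trace:
Initial: [q0]aaaa
Step 1: δ(q0, a) = (q1, X, R) → X[q1]aaa
Step 2: δ(q1, a) = (q1, a, R) → Xa[q1]aa
Step 3: δ(q1, a) = (q1, a, R) → Xaa[q1]a
Step 4: δ(q1, a) = (q1, a, R) → Xaaa[q1]□
Step 5: δ(q1, □) = (q2, #, R) → Xaaa#[q2]□

After 5 steps, the tape (ignoring leading/trailing blanks) is: Xaaa#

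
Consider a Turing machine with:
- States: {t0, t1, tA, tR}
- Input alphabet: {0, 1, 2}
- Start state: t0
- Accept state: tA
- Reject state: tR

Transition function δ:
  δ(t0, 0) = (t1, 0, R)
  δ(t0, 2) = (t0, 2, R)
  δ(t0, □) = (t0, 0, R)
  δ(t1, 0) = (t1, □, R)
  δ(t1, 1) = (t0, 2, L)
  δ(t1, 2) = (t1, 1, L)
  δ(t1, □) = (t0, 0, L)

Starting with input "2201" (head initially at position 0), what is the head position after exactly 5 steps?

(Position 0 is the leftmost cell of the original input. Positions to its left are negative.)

Execution trace (head position shown):
Step 0: [t0]2201  (head at position 0)
Step 1: move right → 2[t0]201  (head at position 1)
Step 2: move right → 22[t0]01  (head at position 2)
Step 3: move right → 220[t1]1  (head at position 3)
Step 4: move left → 22[t0]02  (head at position 2)
Step 5: move right → 220[t1]2  (head at position 3)

After 5 steps, the head is at position 3.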